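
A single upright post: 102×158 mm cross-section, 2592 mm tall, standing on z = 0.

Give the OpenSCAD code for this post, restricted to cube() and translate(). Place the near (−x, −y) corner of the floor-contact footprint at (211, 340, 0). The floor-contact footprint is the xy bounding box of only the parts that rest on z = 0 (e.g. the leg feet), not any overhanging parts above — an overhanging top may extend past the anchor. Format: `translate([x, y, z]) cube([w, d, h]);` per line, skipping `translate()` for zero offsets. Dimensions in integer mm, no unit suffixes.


translate([211, 340, 0]) cube([102, 158, 2592]);


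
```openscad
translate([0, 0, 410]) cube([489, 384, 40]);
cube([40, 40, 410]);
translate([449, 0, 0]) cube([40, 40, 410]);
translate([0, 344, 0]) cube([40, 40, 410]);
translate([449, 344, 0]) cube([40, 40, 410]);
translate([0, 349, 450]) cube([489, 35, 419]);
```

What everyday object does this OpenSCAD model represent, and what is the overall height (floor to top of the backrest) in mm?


A chair. The overall height is 869 mm.

A slab on four corner posts with a tall panel at the back — a chair. The seat slab sits at z = 410 with thickness 40, and the 419 mm backrest starts at the seat top, so the overall height is 410 + 40 + 419 = 869 mm.


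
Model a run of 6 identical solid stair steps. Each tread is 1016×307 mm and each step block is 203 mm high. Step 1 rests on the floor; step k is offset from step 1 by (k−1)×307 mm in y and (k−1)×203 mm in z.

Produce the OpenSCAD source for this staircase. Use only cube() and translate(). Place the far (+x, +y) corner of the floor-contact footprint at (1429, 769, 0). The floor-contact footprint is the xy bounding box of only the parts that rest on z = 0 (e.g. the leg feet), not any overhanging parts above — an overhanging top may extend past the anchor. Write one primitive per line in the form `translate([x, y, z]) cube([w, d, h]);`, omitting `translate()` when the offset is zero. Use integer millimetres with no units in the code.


translate([413, 462, 0]) cube([1016, 307, 203]);
translate([413, 769, 203]) cube([1016, 307, 203]);
translate([413, 1076, 406]) cube([1016, 307, 203]);
translate([413, 1383, 609]) cube([1016, 307, 203]);
translate([413, 1690, 812]) cube([1016, 307, 203]);
translate([413, 1997, 1015]) cube([1016, 307, 203]);


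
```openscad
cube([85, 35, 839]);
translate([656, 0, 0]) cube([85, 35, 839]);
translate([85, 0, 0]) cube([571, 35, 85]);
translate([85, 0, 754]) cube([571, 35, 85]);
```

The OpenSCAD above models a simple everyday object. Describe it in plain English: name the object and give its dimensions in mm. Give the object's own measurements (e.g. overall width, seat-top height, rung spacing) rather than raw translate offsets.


A rectangular picture frame lying in the x–z plane (depth along y). The opening is 571 mm wide (x) by 669 mm tall (z), surrounded by a border 85 mm wide on all four sides. The frame is 35 mm deep and is made of two full-height vertical stiles with two horizontal rails fitted between them.


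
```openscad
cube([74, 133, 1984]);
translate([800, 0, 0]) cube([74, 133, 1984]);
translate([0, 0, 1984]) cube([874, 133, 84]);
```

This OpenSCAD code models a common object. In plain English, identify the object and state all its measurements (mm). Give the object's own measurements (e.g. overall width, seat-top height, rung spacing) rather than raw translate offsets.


A door frame. The clear opening is 726 mm wide and 1984 mm high. Two 74 mm wide jambs, 133 mm deep, stand either side of the opening from the floor to the top of the opening. A 84 mm thick head sits across the top of both jambs, spanning the full outside width of the frame.


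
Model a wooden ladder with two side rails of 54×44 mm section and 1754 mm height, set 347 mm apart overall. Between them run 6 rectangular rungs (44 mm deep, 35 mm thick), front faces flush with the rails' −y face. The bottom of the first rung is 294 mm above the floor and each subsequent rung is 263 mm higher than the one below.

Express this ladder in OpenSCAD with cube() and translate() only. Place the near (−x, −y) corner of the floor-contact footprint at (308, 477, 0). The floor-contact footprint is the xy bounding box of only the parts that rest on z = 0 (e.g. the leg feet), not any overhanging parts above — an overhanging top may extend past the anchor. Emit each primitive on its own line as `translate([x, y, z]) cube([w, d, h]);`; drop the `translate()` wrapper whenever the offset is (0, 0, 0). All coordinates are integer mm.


translate([308, 477, 0]) cube([54, 44, 1754]);
translate([601, 477, 0]) cube([54, 44, 1754]);
translate([362, 477, 294]) cube([239, 44, 35]);
translate([362, 477, 557]) cube([239, 44, 35]);
translate([362, 477, 820]) cube([239, 44, 35]);
translate([362, 477, 1083]) cube([239, 44, 35]);
translate([362, 477, 1346]) cube([239, 44, 35]);
translate([362, 477, 1609]) cube([239, 44, 35]);


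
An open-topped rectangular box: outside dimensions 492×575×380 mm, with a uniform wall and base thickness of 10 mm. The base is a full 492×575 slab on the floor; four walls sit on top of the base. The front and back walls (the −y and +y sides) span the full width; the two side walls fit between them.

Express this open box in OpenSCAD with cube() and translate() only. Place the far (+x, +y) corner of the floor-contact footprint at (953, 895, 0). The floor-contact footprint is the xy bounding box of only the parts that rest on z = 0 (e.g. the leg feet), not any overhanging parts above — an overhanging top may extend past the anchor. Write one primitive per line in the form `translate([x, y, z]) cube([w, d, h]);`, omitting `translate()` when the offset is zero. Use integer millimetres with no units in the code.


translate([461, 320, 0]) cube([492, 575, 10]);
translate([461, 320, 10]) cube([492, 10, 370]);
translate([461, 885, 10]) cube([492, 10, 370]);
translate([461, 330, 10]) cube([10, 555, 370]);
translate([943, 330, 10]) cube([10, 555, 370]);


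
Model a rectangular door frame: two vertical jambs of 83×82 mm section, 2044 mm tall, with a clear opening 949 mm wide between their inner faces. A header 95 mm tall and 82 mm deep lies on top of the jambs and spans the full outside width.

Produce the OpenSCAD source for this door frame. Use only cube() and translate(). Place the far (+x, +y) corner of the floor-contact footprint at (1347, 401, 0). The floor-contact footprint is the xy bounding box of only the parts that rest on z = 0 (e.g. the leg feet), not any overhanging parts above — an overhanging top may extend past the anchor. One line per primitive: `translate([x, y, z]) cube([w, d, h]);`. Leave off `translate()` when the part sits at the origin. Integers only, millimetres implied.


translate([232, 319, 0]) cube([83, 82, 2044]);
translate([1264, 319, 0]) cube([83, 82, 2044]);
translate([232, 319, 2044]) cube([1115, 82, 95]);


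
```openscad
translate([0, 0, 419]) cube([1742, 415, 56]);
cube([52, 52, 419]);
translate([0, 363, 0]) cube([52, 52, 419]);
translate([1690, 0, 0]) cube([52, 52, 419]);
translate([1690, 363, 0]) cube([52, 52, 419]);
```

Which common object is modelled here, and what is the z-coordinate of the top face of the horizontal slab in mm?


A bench. The seat-top height is 475 mm.

A long slab on four corner posts — a bench. The slab sits at z = 419 with thickness 56, so the top is 419 + 56 = 475 mm.


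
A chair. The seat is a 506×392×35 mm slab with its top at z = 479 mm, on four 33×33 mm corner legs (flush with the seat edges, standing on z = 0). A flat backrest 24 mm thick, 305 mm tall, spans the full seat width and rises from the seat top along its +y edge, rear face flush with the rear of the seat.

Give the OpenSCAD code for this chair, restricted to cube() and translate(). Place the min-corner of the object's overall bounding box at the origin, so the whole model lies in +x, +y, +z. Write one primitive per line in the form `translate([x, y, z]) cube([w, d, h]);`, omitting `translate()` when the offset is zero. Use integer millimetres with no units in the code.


translate([0, 0, 444]) cube([506, 392, 35]);
cube([33, 33, 444]);
translate([473, 0, 0]) cube([33, 33, 444]);
translate([0, 359, 0]) cube([33, 33, 444]);
translate([473, 359, 0]) cube([33, 33, 444]);
translate([0, 368, 479]) cube([506, 24, 305]);


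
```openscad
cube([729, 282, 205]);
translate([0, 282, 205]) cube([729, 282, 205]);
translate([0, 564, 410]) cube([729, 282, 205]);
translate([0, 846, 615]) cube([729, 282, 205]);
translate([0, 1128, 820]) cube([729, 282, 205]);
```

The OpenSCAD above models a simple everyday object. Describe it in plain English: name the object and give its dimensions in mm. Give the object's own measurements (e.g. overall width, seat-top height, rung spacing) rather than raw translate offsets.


A straight staircase of 5 solid steps. Each step is 729 mm wide (x), 282 mm deep (y, the going) and 205 mm tall (the rise). The first step rests on the floor; each subsequent step sits one going further in +y and one rise higher in +z, directly behind and above the previous step with no overlap.


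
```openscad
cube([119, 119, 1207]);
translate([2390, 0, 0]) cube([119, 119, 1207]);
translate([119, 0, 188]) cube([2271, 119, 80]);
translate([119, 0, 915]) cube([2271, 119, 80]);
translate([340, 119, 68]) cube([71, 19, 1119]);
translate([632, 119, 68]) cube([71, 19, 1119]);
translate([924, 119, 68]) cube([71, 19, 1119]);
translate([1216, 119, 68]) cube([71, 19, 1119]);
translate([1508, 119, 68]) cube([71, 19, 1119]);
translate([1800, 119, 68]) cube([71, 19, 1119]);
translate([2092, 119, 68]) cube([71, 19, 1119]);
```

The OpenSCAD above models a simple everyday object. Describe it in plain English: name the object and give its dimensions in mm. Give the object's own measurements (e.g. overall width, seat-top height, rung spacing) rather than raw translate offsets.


A fence section. Two 119×119 mm posts, 1207 mm tall, stand on the floor with a clear span of 2271 mm between their inner faces. Two horizontal rails of 119×80 mm section span the gap between the posts with their undersides at z = 188 mm and z = 915 mm, flush with the posts' −y face. 7 pickets, each 71 mm wide, 19 mm thick and 1119 mm tall, are fixed to the +y face of the rails with their bottoms at z = 68 mm, spaced across the span with a 221 mm gap after the −x post and between neighbouring pickets, with 227 mm left before the +x post.


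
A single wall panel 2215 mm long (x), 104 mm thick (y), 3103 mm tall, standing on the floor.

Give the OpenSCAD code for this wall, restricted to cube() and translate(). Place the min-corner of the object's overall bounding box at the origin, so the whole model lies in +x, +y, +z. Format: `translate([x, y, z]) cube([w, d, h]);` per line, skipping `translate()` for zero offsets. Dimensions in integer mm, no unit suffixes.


cube([2215, 104, 3103]);


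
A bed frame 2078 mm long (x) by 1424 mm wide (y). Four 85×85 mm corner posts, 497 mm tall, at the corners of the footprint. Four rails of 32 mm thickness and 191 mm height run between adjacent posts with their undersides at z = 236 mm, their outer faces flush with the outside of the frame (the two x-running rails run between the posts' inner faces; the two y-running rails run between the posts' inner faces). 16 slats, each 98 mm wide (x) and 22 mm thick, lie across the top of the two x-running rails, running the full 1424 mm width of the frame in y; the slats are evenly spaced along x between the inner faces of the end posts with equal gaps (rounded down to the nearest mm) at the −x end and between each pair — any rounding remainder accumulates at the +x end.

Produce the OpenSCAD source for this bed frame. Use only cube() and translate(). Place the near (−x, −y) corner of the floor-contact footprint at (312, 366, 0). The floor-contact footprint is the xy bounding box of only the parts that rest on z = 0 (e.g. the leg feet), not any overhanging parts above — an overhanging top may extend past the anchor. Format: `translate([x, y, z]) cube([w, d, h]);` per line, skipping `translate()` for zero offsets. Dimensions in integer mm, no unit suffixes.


// slat z = rail_z + rail_h = 236 + 191 = 427
// slat gap = ⌊(1908 − 16·98) / 17⌋ = 20
translate([312, 366, 0]) cube([85, 85, 497]);
translate([312, 1705, 0]) cube([85, 85, 497]);
translate([2305, 366, 0]) cube([85, 85, 497]);
translate([2305, 1705, 0]) cube([85, 85, 497]);
translate([397, 366, 236]) cube([1908, 32, 191]);
translate([397, 1758, 236]) cube([1908, 32, 191]);
translate([312, 451, 236]) cube([32, 1254, 191]);
translate([2358, 451, 236]) cube([32, 1254, 191]);
translate([417, 366, 427]) cube([98, 1424, 22]);
translate([535, 366, 427]) cube([98, 1424, 22]);
translate([653, 366, 427]) cube([98, 1424, 22]);
translate([771, 366, 427]) cube([98, 1424, 22]);
translate([889, 366, 427]) cube([98, 1424, 22]);
translate([1007, 366, 427]) cube([98, 1424, 22]);
translate([1125, 366, 427]) cube([98, 1424, 22]);
translate([1243, 366, 427]) cube([98, 1424, 22]);
translate([1361, 366, 427]) cube([98, 1424, 22]);
translate([1479, 366, 427]) cube([98, 1424, 22]);
translate([1597, 366, 427]) cube([98, 1424, 22]);
translate([1715, 366, 427]) cube([98, 1424, 22]);
translate([1833, 366, 427]) cube([98, 1424, 22]);
translate([1951, 366, 427]) cube([98, 1424, 22]);
translate([2069, 366, 427]) cube([98, 1424, 22]);
translate([2187, 366, 427]) cube([98, 1424, 22]);


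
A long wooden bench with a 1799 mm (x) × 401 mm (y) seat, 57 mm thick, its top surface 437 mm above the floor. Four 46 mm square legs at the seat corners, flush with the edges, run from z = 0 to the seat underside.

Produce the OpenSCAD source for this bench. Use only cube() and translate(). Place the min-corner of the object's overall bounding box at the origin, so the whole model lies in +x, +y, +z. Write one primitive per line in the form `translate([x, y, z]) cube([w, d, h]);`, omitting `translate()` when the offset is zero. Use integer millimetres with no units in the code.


translate([0, 0, 380]) cube([1799, 401, 57]);
cube([46, 46, 380]);
translate([0, 355, 0]) cube([46, 46, 380]);
translate([1753, 0, 0]) cube([46, 46, 380]);
translate([1753, 355, 0]) cube([46, 46, 380]);


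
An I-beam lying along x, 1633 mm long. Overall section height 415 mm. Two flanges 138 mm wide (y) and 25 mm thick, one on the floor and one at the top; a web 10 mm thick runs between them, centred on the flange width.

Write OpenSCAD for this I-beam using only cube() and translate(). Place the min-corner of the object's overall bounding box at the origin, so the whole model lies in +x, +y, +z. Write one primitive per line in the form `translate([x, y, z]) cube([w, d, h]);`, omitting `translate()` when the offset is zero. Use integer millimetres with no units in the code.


cube([1633, 138, 25]);
translate([0, 64, 25]) cube([1633, 10, 365]);
translate([0, 0, 390]) cube([1633, 138, 25]);


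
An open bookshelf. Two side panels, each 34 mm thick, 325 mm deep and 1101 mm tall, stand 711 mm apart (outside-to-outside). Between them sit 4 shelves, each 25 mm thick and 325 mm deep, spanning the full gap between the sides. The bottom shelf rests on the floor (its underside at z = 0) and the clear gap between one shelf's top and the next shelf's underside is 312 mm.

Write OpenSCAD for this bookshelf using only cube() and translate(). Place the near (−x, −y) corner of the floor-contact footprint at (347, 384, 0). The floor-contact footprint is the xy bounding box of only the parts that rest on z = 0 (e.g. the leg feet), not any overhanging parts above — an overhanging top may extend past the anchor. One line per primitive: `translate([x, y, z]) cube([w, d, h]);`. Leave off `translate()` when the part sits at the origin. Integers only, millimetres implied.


translate([347, 384, 0]) cube([34, 325, 1101]);
translate([1024, 384, 0]) cube([34, 325, 1101]);
translate([381, 384, 0]) cube([643, 325, 25]);
translate([381, 384, 337]) cube([643, 325, 25]);
translate([381, 384, 674]) cube([643, 325, 25]);
translate([381, 384, 1011]) cube([643, 325, 25]);


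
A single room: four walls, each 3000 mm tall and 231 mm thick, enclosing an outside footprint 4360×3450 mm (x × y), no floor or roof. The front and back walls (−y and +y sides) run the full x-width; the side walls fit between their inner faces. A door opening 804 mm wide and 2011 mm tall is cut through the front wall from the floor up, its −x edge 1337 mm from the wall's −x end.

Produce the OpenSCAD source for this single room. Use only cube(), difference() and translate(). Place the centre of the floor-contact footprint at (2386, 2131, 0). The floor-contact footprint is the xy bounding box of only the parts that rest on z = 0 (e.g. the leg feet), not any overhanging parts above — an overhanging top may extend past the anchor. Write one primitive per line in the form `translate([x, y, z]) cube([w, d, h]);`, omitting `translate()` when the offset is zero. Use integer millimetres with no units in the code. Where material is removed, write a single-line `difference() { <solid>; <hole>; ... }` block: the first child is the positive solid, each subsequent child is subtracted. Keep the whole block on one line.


difference() { translate([206, 406, 0]) cube([4360, 231, 3000]); translate([1543, 406, 0]) cube([804, 231, 2011]); }
translate([206, 3625, 0]) cube([4360, 231, 3000]);
translate([206, 637, 0]) cube([231, 2988, 3000]);
translate([4335, 637, 0]) cube([231, 2988, 3000]);


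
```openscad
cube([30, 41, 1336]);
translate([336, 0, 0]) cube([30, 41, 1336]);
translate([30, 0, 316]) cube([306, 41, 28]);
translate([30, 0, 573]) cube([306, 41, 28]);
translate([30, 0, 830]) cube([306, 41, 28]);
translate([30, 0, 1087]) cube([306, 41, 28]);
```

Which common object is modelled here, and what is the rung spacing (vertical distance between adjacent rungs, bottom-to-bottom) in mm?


A ladder. The rung spacing is 257 mm.

Two tall 30×41 posts with 4 short bars between them — a ladder. Adjacent rungs sit at z = 316 and z = 573, so the spacing is 573 − 316 = 257 mm.


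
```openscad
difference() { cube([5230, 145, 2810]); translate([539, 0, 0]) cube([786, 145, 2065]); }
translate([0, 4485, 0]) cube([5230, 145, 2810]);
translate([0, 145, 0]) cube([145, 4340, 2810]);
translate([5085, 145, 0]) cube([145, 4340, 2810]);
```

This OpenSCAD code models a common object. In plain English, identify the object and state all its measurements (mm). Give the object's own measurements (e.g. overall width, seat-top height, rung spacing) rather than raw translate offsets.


A single room: four walls, each 2810 mm tall and 145 mm thick, enclosing an outside footprint 5230×4630 mm (x × y), no floor or roof. The front and back walls (−y and +y sides) run the full x-width; the side walls fit between their inner faces. A door opening 786 mm wide and 2065 mm tall is cut through the front wall from the floor up, its −x edge 539 mm from the wall's −x end.


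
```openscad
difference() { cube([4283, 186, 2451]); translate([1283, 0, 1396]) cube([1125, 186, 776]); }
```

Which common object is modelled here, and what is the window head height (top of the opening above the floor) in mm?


A wall with a window opening. The window head height is 2172 mm.

A wall with a rectangular opening subtracted — a window. Sill at z = 1396, opening 776 mm tall, so the head is at 1396 + 776 = 2172 mm.


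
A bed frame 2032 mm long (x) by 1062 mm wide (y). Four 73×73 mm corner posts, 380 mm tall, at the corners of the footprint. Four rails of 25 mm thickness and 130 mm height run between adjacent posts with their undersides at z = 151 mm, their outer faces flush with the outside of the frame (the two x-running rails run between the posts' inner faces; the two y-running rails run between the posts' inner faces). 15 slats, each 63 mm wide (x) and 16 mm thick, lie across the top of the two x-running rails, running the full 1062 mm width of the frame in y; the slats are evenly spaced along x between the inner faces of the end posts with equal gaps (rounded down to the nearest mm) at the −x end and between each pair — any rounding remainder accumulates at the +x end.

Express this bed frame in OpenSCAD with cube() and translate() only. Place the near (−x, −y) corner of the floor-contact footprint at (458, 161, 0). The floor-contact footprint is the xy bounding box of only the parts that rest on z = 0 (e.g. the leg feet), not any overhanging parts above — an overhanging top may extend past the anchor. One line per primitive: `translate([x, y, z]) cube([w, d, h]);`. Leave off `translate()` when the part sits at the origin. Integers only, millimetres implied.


// slat z = rail_z + rail_h = 151 + 130 = 281
// slat gap = ⌊(1886 − 15·63) / 16⌋ = 58
translate([458, 161, 0]) cube([73, 73, 380]);
translate([458, 1150, 0]) cube([73, 73, 380]);
translate([2417, 161, 0]) cube([73, 73, 380]);
translate([2417, 1150, 0]) cube([73, 73, 380]);
translate([531, 161, 151]) cube([1886, 25, 130]);
translate([531, 1198, 151]) cube([1886, 25, 130]);
translate([458, 234, 151]) cube([25, 916, 130]);
translate([2465, 234, 151]) cube([25, 916, 130]);
translate([589, 161, 281]) cube([63, 1062, 16]);
translate([710, 161, 281]) cube([63, 1062, 16]);
translate([831, 161, 281]) cube([63, 1062, 16]);
translate([952, 161, 281]) cube([63, 1062, 16]);
translate([1073, 161, 281]) cube([63, 1062, 16]);
translate([1194, 161, 281]) cube([63, 1062, 16]);
translate([1315, 161, 281]) cube([63, 1062, 16]);
translate([1436, 161, 281]) cube([63, 1062, 16]);
translate([1557, 161, 281]) cube([63, 1062, 16]);
translate([1678, 161, 281]) cube([63, 1062, 16]);
translate([1799, 161, 281]) cube([63, 1062, 16]);
translate([1920, 161, 281]) cube([63, 1062, 16]);
translate([2041, 161, 281]) cube([63, 1062, 16]);
translate([2162, 161, 281]) cube([63, 1062, 16]);
translate([2283, 161, 281]) cube([63, 1062, 16]);


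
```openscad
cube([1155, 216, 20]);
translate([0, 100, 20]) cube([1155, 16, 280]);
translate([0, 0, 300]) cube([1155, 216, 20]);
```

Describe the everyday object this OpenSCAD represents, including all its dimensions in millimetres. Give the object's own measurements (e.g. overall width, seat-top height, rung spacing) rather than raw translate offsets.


An I-beam lying along x, 1155 mm long. Overall section height 320 mm. Two flanges 216 mm wide (y) and 20 mm thick, one on the floor and one at the top; a web 16 mm thick runs between them, centred on the flange width.


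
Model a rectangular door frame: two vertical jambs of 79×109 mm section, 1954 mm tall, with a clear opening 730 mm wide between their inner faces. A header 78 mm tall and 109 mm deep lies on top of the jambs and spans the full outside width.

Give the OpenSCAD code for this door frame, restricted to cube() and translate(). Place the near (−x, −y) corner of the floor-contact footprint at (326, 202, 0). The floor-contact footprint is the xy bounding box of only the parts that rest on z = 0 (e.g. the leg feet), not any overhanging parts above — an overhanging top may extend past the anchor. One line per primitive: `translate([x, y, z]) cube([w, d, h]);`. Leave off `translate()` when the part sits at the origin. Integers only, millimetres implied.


translate([326, 202, 0]) cube([79, 109, 1954]);
translate([1135, 202, 0]) cube([79, 109, 1954]);
translate([326, 202, 1954]) cube([888, 109, 78]);


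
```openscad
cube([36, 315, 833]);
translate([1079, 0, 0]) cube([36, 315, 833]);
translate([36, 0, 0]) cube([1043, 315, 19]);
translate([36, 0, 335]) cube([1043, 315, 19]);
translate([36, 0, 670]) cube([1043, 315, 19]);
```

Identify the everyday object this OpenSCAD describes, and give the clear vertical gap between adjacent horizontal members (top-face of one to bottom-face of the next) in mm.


A bookshelf. The clear shelf gap is 316 mm.

Two tall side panels with 3 horizontal boards between them — a bookshelf. The first two shelf undersides are at z = 0 and z = 335; with shelf thickness 19, the clear gap is 335 − 0 − 19 = 316 mm.


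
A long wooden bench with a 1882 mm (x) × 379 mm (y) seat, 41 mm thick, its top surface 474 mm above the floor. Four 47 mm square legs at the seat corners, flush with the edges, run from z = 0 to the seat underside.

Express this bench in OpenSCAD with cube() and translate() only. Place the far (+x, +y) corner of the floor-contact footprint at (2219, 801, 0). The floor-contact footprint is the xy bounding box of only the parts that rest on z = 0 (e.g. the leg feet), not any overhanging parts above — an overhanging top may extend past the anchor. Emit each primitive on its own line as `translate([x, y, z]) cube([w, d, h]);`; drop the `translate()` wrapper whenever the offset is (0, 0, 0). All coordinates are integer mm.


translate([337, 422, 433]) cube([1882, 379, 41]);
translate([337, 422, 0]) cube([47, 47, 433]);
translate([337, 754, 0]) cube([47, 47, 433]);
translate([2172, 422, 0]) cube([47, 47, 433]);
translate([2172, 754, 0]) cube([47, 47, 433]);


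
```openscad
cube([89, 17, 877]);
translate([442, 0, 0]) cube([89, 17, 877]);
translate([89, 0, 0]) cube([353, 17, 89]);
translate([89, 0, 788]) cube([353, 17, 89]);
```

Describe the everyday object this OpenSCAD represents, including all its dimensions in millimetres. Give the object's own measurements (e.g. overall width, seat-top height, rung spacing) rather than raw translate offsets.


A rectangular picture frame lying in the x–z plane (depth along y). The opening is 353 mm wide (x) by 699 mm tall (z), surrounded by a border 89 mm wide on all four sides. The frame is 17 mm deep and is made of two full-height vertical stiles with two horizontal rails fitted between them.


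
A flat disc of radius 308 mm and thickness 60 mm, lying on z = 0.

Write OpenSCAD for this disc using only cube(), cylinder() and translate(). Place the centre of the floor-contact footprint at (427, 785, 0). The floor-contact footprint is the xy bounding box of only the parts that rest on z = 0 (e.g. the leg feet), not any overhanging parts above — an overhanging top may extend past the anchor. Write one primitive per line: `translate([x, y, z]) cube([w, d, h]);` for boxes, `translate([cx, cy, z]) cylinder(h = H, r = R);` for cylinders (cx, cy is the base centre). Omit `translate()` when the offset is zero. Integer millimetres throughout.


translate([427, 785, 0]) cylinder(h = 60, r = 308);


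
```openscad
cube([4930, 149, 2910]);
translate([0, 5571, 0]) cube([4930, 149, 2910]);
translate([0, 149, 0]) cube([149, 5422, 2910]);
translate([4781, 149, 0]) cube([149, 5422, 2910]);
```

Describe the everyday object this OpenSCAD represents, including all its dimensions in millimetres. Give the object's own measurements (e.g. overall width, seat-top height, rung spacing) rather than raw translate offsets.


The wall frame of a small rectangular building: four walls, each 2910 mm tall and 149 mm thick, enclosing a footprint 4930 mm (x) by 5720 mm (y) outside-to-outside, with no floor or roof. The front and back walls (the −y and +y sides) span the full width; the two side walls fit between them.


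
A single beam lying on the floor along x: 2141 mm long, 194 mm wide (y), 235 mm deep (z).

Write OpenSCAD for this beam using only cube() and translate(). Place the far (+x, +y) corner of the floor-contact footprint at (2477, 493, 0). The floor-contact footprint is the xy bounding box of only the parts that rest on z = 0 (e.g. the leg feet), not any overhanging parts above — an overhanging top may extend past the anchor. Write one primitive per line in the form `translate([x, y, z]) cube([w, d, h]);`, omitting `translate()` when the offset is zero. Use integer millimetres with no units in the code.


translate([336, 299, 0]) cube([2141, 194, 235]);


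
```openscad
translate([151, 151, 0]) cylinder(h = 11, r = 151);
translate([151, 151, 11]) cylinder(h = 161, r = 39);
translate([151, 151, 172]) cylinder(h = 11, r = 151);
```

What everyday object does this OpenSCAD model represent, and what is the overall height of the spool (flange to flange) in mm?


A spool. The overall height is 183 mm.

Three coaxial cylinders, large–small–large — a spool. Two 11 mm flanges and a 161 mm core give 11 + 161 + 11 = 183 mm.


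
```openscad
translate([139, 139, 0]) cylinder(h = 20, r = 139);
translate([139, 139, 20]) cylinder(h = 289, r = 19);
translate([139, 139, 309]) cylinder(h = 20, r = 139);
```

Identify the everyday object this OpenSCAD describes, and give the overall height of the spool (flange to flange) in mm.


A spool. The overall height is 329 mm.

Three coaxial cylinders, large–small–large — a spool. Two 20 mm flanges and a 289 mm core give 20 + 289 + 20 = 329 mm.


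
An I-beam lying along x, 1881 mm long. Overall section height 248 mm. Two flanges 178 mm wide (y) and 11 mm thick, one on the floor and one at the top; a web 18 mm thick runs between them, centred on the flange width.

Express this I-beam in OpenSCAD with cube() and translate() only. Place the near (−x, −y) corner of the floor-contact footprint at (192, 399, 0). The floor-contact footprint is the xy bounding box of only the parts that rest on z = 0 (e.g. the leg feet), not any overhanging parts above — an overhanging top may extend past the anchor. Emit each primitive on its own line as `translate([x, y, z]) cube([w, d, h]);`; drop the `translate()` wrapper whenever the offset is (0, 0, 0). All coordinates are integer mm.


translate([192, 399, 0]) cube([1881, 178, 11]);
translate([192, 479, 11]) cube([1881, 18, 226]);
translate([192, 399, 237]) cube([1881, 178, 11]);


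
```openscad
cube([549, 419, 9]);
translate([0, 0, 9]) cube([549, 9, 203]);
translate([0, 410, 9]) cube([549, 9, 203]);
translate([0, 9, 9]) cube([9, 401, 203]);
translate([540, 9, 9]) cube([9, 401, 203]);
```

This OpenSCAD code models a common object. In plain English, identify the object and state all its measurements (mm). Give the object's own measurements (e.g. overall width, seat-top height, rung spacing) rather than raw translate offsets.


An open-topped rectangular box: outside dimensions 549×419×212 mm, with a uniform wall and base thickness of 9 mm. The base is a full 549×419 slab on the floor; four walls sit on top of the base. The front and back walls (the −y and +y sides) span the full width; the two side walls fit between them.


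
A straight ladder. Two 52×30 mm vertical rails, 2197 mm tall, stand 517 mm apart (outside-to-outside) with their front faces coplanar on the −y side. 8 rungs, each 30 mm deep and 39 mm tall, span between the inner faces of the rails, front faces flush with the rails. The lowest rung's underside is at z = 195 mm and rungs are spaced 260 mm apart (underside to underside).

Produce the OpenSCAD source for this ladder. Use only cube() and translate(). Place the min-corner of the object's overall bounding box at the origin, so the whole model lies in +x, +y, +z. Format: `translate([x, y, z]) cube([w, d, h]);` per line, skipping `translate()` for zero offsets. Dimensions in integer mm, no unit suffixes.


cube([52, 30, 2197]);
translate([465, 0, 0]) cube([52, 30, 2197]);
translate([52, 0, 195]) cube([413, 30, 39]);
translate([52, 0, 455]) cube([413, 30, 39]);
translate([52, 0, 715]) cube([413, 30, 39]);
translate([52, 0, 975]) cube([413, 30, 39]);
translate([52, 0, 1235]) cube([413, 30, 39]);
translate([52, 0, 1495]) cube([413, 30, 39]);
translate([52, 0, 1755]) cube([413, 30, 39]);
translate([52, 0, 2015]) cube([413, 30, 39]);


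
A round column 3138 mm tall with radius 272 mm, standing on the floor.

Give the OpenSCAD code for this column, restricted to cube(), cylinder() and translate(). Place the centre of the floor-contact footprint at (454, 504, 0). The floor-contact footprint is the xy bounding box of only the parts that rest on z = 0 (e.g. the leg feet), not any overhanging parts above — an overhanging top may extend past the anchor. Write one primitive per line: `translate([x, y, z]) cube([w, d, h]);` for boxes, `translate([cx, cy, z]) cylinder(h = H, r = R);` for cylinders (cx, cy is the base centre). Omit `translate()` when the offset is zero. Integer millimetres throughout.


translate([454, 504, 0]) cylinder(h = 3138, r = 272);


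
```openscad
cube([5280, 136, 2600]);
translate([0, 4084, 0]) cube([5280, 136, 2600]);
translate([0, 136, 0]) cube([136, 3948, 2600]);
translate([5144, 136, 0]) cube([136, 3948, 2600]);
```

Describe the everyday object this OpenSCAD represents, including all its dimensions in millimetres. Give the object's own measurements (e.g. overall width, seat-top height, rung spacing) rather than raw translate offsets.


The wall frame of a small rectangular building: four walls, each 2600 mm tall and 136 mm thick, enclosing a footprint 5280 mm (x) by 4220 mm (y) outside-to-outside, with no floor or roof. The front and back walls (the −y and +y sides) span the full width; the two side walls fit between them.


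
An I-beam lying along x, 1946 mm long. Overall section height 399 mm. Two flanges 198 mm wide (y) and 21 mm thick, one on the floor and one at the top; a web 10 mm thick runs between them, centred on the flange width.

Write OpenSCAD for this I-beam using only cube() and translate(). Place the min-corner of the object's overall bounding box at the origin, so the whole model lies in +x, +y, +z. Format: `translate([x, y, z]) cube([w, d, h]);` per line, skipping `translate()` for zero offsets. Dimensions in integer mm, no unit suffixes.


cube([1946, 198, 21]);
translate([0, 94, 21]) cube([1946, 10, 357]);
translate([0, 0, 378]) cube([1946, 198, 21]);


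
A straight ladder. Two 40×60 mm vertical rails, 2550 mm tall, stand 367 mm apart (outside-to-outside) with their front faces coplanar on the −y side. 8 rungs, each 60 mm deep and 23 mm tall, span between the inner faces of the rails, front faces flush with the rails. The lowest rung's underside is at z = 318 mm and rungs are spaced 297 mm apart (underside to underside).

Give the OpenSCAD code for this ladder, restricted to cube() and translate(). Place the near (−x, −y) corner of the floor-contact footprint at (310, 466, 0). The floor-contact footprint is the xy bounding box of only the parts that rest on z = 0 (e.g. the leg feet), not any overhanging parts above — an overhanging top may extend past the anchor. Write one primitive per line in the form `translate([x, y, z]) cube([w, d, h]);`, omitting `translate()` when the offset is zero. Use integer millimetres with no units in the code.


// rung span = 367 - 2*40 = 287
// rung[k] z = 318 + k*297
translate([310, 466, 0]) cube([40, 60, 2550]);
translate([637, 466, 0]) cube([40, 60, 2550]);
translate([350, 466, 318]) cube([287, 60, 23]);
translate([350, 466, 615]) cube([287, 60, 23]);
translate([350, 466, 912]) cube([287, 60, 23]);
translate([350, 466, 1209]) cube([287, 60, 23]);
translate([350, 466, 1506]) cube([287, 60, 23]);
translate([350, 466, 1803]) cube([287, 60, 23]);
translate([350, 466, 2100]) cube([287, 60, 23]);
translate([350, 466, 2397]) cube([287, 60, 23]);


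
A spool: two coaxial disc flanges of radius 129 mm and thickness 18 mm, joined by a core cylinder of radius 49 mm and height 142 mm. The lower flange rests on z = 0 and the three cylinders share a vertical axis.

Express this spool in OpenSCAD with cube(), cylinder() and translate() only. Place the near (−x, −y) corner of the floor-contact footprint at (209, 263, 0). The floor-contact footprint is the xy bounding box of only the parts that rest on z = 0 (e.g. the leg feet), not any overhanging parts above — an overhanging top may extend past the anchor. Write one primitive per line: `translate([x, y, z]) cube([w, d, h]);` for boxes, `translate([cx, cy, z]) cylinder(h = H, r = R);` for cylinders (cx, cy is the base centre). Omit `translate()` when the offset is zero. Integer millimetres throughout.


translate([338, 392, 0]) cylinder(h = 18, r = 129);
translate([338, 392, 18]) cylinder(h = 142, r = 49);
translate([338, 392, 160]) cylinder(h = 18, r = 129);


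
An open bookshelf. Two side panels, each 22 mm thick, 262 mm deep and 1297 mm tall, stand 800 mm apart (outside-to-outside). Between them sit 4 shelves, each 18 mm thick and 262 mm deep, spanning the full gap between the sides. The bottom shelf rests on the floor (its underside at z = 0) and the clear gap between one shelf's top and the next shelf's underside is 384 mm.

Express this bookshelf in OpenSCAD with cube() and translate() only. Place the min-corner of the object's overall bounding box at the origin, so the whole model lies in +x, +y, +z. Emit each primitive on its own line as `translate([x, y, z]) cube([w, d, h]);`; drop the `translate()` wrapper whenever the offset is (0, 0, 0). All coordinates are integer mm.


cube([22, 262, 1297]);
translate([778, 0, 0]) cube([22, 262, 1297]);
translate([22, 0, 0]) cube([756, 262, 18]);
translate([22, 0, 402]) cube([756, 262, 18]);
translate([22, 0, 804]) cube([756, 262, 18]);
translate([22, 0, 1206]) cube([756, 262, 18]);


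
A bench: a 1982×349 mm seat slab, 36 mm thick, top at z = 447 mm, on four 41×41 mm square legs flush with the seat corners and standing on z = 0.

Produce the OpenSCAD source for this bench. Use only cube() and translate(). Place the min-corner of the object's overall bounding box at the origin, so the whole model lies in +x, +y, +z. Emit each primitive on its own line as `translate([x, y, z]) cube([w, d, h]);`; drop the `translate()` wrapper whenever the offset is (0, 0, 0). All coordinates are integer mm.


translate([0, 0, 411]) cube([1982, 349, 36]);
cube([41, 41, 411]);
translate([0, 308, 0]) cube([41, 41, 411]);
translate([1941, 0, 0]) cube([41, 41, 411]);
translate([1941, 308, 0]) cube([41, 41, 411]);


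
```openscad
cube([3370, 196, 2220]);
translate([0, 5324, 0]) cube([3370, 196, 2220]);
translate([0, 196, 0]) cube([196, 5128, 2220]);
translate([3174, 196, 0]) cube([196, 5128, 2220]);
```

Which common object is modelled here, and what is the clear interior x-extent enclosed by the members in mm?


A house (or room) frame. The interior width is 2978 mm.

Four 2220 mm walls enclosing a rectangle with no floor or roof — a room or house frame. Outside width is 3370 mm and wall thickness is 196 mm, so the interior width is 3370 − 2 × 196 = 2978 mm.


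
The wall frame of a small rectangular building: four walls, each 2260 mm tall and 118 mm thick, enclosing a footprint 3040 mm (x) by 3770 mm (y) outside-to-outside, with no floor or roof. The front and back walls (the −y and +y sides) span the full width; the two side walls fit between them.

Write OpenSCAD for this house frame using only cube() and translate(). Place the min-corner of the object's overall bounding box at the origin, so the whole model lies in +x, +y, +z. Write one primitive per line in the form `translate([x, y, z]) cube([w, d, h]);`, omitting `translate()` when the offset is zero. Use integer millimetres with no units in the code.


cube([3040, 118, 2260]);
translate([0, 3652, 0]) cube([3040, 118, 2260]);
translate([0, 118, 0]) cube([118, 3534, 2260]);
translate([2922, 118, 0]) cube([118, 3534, 2260]);


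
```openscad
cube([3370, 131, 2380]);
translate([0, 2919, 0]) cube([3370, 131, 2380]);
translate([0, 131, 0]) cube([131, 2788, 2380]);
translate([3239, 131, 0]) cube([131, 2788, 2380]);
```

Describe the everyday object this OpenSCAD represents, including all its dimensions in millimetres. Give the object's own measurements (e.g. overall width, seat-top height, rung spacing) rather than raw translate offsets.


The wall frame of a small rectangular building: four walls, each 2380 mm tall and 131 mm thick, enclosing a footprint 3370 mm (x) by 3050 mm (y) outside-to-outside, with no floor or roof. The front and back walls (the −y and +y sides) span the full width; the two side walls fit between them.


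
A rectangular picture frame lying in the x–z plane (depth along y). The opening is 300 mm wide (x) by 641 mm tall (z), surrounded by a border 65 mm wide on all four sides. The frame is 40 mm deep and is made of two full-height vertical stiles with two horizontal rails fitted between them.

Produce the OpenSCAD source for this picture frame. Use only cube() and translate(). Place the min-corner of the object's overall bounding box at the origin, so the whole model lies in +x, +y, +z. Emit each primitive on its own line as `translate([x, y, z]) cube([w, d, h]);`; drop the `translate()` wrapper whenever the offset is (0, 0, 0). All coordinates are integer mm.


cube([65, 40, 771]);
translate([365, 0, 0]) cube([65, 40, 771]);
translate([65, 0, 0]) cube([300, 40, 65]);
translate([65, 0, 706]) cube([300, 40, 65]);
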